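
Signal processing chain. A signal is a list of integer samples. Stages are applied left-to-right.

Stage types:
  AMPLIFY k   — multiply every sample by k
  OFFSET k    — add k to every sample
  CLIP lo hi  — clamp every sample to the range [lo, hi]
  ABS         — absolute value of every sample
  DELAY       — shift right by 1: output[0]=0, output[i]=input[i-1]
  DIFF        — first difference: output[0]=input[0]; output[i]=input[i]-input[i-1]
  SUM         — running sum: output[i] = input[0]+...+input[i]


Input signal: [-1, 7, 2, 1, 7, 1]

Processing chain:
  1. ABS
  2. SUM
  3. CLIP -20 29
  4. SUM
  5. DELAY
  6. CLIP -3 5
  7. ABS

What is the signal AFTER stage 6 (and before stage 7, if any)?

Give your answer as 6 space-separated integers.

Answer: 0 1 5 5 5 5

Derivation:
Input: [-1, 7, 2, 1, 7, 1]
Stage 1 (ABS): |-1|=1, |7|=7, |2|=2, |1|=1, |7|=7, |1|=1 -> [1, 7, 2, 1, 7, 1]
Stage 2 (SUM): sum[0..0]=1, sum[0..1]=8, sum[0..2]=10, sum[0..3]=11, sum[0..4]=18, sum[0..5]=19 -> [1, 8, 10, 11, 18, 19]
Stage 3 (CLIP -20 29): clip(1,-20,29)=1, clip(8,-20,29)=8, clip(10,-20,29)=10, clip(11,-20,29)=11, clip(18,-20,29)=18, clip(19,-20,29)=19 -> [1, 8, 10, 11, 18, 19]
Stage 4 (SUM): sum[0..0]=1, sum[0..1]=9, sum[0..2]=19, sum[0..3]=30, sum[0..4]=48, sum[0..5]=67 -> [1, 9, 19, 30, 48, 67]
Stage 5 (DELAY): [0, 1, 9, 19, 30, 48] = [0, 1, 9, 19, 30, 48] -> [0, 1, 9, 19, 30, 48]
Stage 6 (CLIP -3 5): clip(0,-3,5)=0, clip(1,-3,5)=1, clip(9,-3,5)=5, clip(19,-3,5)=5, clip(30,-3,5)=5, clip(48,-3,5)=5 -> [0, 1, 5, 5, 5, 5]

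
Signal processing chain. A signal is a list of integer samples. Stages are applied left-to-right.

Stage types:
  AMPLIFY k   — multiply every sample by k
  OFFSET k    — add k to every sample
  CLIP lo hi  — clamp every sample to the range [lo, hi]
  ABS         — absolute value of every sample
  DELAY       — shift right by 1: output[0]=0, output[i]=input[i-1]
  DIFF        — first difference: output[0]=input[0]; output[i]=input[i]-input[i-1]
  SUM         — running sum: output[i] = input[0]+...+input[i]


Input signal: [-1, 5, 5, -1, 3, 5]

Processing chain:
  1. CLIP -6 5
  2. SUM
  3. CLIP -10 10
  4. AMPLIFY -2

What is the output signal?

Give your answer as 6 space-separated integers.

Input: [-1, 5, 5, -1, 3, 5]
Stage 1 (CLIP -6 5): clip(-1,-6,5)=-1, clip(5,-6,5)=5, clip(5,-6,5)=5, clip(-1,-6,5)=-1, clip(3,-6,5)=3, clip(5,-6,5)=5 -> [-1, 5, 5, -1, 3, 5]
Stage 2 (SUM): sum[0..0]=-1, sum[0..1]=4, sum[0..2]=9, sum[0..3]=8, sum[0..4]=11, sum[0..5]=16 -> [-1, 4, 9, 8, 11, 16]
Stage 3 (CLIP -10 10): clip(-1,-10,10)=-1, clip(4,-10,10)=4, clip(9,-10,10)=9, clip(8,-10,10)=8, clip(11,-10,10)=10, clip(16,-10,10)=10 -> [-1, 4, 9, 8, 10, 10]
Stage 4 (AMPLIFY -2): -1*-2=2, 4*-2=-8, 9*-2=-18, 8*-2=-16, 10*-2=-20, 10*-2=-20 -> [2, -8, -18, -16, -20, -20]

Answer: 2 -8 -18 -16 -20 -20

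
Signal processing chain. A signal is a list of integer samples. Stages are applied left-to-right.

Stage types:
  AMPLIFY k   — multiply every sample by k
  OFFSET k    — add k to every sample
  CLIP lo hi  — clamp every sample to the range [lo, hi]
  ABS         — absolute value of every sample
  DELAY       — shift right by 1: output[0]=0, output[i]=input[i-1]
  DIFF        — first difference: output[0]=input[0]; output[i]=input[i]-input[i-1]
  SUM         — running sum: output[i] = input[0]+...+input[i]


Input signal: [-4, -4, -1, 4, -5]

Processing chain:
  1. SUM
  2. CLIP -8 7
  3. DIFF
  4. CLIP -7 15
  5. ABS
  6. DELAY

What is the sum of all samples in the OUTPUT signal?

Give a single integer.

Input: [-4, -4, -1, 4, -5]
Stage 1 (SUM): sum[0..0]=-4, sum[0..1]=-8, sum[0..2]=-9, sum[0..3]=-5, sum[0..4]=-10 -> [-4, -8, -9, -5, -10]
Stage 2 (CLIP -8 7): clip(-4,-8,7)=-4, clip(-8,-8,7)=-8, clip(-9,-8,7)=-8, clip(-5,-8,7)=-5, clip(-10,-8,7)=-8 -> [-4, -8, -8, -5, -8]
Stage 3 (DIFF): s[0]=-4, -8--4=-4, -8--8=0, -5--8=3, -8--5=-3 -> [-4, -4, 0, 3, -3]
Stage 4 (CLIP -7 15): clip(-4,-7,15)=-4, clip(-4,-7,15)=-4, clip(0,-7,15)=0, clip(3,-7,15)=3, clip(-3,-7,15)=-3 -> [-4, -4, 0, 3, -3]
Stage 5 (ABS): |-4|=4, |-4|=4, |0|=0, |3|=3, |-3|=3 -> [4, 4, 0, 3, 3]
Stage 6 (DELAY): [0, 4, 4, 0, 3] = [0, 4, 4, 0, 3] -> [0, 4, 4, 0, 3]
Output sum: 11

Answer: 11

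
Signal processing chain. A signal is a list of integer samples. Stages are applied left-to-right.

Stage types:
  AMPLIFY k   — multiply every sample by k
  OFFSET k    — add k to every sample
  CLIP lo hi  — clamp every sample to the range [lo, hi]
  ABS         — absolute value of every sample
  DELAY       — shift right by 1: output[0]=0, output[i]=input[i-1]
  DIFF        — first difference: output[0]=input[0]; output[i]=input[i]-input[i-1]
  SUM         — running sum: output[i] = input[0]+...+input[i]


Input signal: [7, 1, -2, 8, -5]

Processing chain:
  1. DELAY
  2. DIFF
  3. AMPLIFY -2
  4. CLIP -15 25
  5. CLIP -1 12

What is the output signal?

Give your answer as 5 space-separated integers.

Answer: 0 -1 12 6 -1

Derivation:
Input: [7, 1, -2, 8, -5]
Stage 1 (DELAY): [0, 7, 1, -2, 8] = [0, 7, 1, -2, 8] -> [0, 7, 1, -2, 8]
Stage 2 (DIFF): s[0]=0, 7-0=7, 1-7=-6, -2-1=-3, 8--2=10 -> [0, 7, -6, -3, 10]
Stage 3 (AMPLIFY -2): 0*-2=0, 7*-2=-14, -6*-2=12, -3*-2=6, 10*-2=-20 -> [0, -14, 12, 6, -20]
Stage 4 (CLIP -15 25): clip(0,-15,25)=0, clip(-14,-15,25)=-14, clip(12,-15,25)=12, clip(6,-15,25)=6, clip(-20,-15,25)=-15 -> [0, -14, 12, 6, -15]
Stage 5 (CLIP -1 12): clip(0,-1,12)=0, clip(-14,-1,12)=-1, clip(12,-1,12)=12, clip(6,-1,12)=6, clip(-15,-1,12)=-1 -> [0, -1, 12, 6, -1]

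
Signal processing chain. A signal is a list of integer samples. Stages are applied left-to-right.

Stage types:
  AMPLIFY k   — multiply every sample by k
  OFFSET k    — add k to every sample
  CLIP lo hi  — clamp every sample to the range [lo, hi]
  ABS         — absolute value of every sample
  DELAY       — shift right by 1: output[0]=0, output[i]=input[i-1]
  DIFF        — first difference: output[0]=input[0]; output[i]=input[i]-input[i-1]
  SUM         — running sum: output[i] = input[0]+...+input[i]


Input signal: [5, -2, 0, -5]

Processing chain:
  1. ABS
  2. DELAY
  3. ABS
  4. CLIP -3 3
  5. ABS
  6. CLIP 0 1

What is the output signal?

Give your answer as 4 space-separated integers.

Answer: 0 1 1 0

Derivation:
Input: [5, -2, 0, -5]
Stage 1 (ABS): |5|=5, |-2|=2, |0|=0, |-5|=5 -> [5, 2, 0, 5]
Stage 2 (DELAY): [0, 5, 2, 0] = [0, 5, 2, 0] -> [0, 5, 2, 0]
Stage 3 (ABS): |0|=0, |5|=5, |2|=2, |0|=0 -> [0, 5, 2, 0]
Stage 4 (CLIP -3 3): clip(0,-3,3)=0, clip(5,-3,3)=3, clip(2,-3,3)=2, clip(0,-3,3)=0 -> [0, 3, 2, 0]
Stage 5 (ABS): |0|=0, |3|=3, |2|=2, |0|=0 -> [0, 3, 2, 0]
Stage 6 (CLIP 0 1): clip(0,0,1)=0, clip(3,0,1)=1, clip(2,0,1)=1, clip(0,0,1)=0 -> [0, 1, 1, 0]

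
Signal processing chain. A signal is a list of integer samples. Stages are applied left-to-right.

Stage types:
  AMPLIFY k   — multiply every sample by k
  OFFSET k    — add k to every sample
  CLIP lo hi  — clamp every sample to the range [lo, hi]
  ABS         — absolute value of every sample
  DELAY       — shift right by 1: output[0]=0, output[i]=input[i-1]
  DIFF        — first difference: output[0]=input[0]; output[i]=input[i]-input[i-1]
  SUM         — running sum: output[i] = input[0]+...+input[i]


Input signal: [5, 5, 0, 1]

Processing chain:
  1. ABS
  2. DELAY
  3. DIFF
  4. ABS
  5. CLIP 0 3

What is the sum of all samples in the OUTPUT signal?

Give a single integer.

Answer: 6

Derivation:
Input: [5, 5, 0, 1]
Stage 1 (ABS): |5|=5, |5|=5, |0|=0, |1|=1 -> [5, 5, 0, 1]
Stage 2 (DELAY): [0, 5, 5, 0] = [0, 5, 5, 0] -> [0, 5, 5, 0]
Stage 3 (DIFF): s[0]=0, 5-0=5, 5-5=0, 0-5=-5 -> [0, 5, 0, -5]
Stage 4 (ABS): |0|=0, |5|=5, |0|=0, |-5|=5 -> [0, 5, 0, 5]
Stage 5 (CLIP 0 3): clip(0,0,3)=0, clip(5,0,3)=3, clip(0,0,3)=0, clip(5,0,3)=3 -> [0, 3, 0, 3]
Output sum: 6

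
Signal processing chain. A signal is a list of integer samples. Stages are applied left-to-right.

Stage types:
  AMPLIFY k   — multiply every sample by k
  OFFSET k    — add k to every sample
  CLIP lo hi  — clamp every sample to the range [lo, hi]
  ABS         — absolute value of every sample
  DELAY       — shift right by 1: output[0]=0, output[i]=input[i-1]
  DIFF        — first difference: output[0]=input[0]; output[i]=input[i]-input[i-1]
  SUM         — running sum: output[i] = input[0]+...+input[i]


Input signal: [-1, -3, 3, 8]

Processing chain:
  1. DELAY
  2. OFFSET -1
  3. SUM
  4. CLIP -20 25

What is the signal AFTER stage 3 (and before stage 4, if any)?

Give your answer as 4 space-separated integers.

Answer: -1 -3 -7 -5

Derivation:
Input: [-1, -3, 3, 8]
Stage 1 (DELAY): [0, -1, -3, 3] = [0, -1, -3, 3] -> [0, -1, -3, 3]
Stage 2 (OFFSET -1): 0+-1=-1, -1+-1=-2, -3+-1=-4, 3+-1=2 -> [-1, -2, -4, 2]
Stage 3 (SUM): sum[0..0]=-1, sum[0..1]=-3, sum[0..2]=-7, sum[0..3]=-5 -> [-1, -3, -7, -5]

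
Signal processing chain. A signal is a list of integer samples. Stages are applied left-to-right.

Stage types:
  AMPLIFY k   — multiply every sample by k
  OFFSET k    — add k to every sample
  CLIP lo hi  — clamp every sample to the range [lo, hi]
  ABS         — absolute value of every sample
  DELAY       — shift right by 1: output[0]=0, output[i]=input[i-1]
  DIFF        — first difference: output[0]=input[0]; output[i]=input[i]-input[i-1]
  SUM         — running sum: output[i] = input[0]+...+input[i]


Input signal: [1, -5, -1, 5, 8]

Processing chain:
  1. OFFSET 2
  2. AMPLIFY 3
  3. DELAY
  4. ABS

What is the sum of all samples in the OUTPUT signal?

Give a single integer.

Answer: 42

Derivation:
Input: [1, -5, -1, 5, 8]
Stage 1 (OFFSET 2): 1+2=3, -5+2=-3, -1+2=1, 5+2=7, 8+2=10 -> [3, -3, 1, 7, 10]
Stage 2 (AMPLIFY 3): 3*3=9, -3*3=-9, 1*3=3, 7*3=21, 10*3=30 -> [9, -9, 3, 21, 30]
Stage 3 (DELAY): [0, 9, -9, 3, 21] = [0, 9, -9, 3, 21] -> [0, 9, -9, 3, 21]
Stage 4 (ABS): |0|=0, |9|=9, |-9|=9, |3|=3, |21|=21 -> [0, 9, 9, 3, 21]
Output sum: 42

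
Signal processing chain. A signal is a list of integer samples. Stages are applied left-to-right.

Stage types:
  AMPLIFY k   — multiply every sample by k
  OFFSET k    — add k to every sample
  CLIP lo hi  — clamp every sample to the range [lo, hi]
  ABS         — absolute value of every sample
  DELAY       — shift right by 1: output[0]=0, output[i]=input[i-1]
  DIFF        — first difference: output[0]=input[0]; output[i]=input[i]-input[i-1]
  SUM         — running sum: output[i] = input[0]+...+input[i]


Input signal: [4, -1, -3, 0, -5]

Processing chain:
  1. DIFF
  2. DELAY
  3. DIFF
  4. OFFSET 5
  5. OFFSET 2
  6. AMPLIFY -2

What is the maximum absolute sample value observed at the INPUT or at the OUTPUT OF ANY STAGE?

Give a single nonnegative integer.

Answer: 24

Derivation:
Input: [4, -1, -3, 0, -5] (max |s|=5)
Stage 1 (DIFF): s[0]=4, -1-4=-5, -3--1=-2, 0--3=3, -5-0=-5 -> [4, -5, -2, 3, -5] (max |s|=5)
Stage 2 (DELAY): [0, 4, -5, -2, 3] = [0, 4, -5, -2, 3] -> [0, 4, -5, -2, 3] (max |s|=5)
Stage 3 (DIFF): s[0]=0, 4-0=4, -5-4=-9, -2--5=3, 3--2=5 -> [0, 4, -9, 3, 5] (max |s|=9)
Stage 4 (OFFSET 5): 0+5=5, 4+5=9, -9+5=-4, 3+5=8, 5+5=10 -> [5, 9, -4, 8, 10] (max |s|=10)
Stage 5 (OFFSET 2): 5+2=7, 9+2=11, -4+2=-2, 8+2=10, 10+2=12 -> [7, 11, -2, 10, 12] (max |s|=12)
Stage 6 (AMPLIFY -2): 7*-2=-14, 11*-2=-22, -2*-2=4, 10*-2=-20, 12*-2=-24 -> [-14, -22, 4, -20, -24] (max |s|=24)
Overall max amplitude: 24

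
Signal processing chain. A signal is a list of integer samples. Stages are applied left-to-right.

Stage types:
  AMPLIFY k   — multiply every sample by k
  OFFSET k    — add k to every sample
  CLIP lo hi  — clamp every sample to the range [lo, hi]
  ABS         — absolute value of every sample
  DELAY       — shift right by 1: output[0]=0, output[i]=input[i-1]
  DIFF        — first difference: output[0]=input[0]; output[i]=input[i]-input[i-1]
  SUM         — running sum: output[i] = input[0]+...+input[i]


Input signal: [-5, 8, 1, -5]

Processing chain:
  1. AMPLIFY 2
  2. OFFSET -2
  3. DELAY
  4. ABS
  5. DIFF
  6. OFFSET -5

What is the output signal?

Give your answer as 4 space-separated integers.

Answer: -5 7 -3 -19

Derivation:
Input: [-5, 8, 1, -5]
Stage 1 (AMPLIFY 2): -5*2=-10, 8*2=16, 1*2=2, -5*2=-10 -> [-10, 16, 2, -10]
Stage 2 (OFFSET -2): -10+-2=-12, 16+-2=14, 2+-2=0, -10+-2=-12 -> [-12, 14, 0, -12]
Stage 3 (DELAY): [0, -12, 14, 0] = [0, -12, 14, 0] -> [0, -12, 14, 0]
Stage 4 (ABS): |0|=0, |-12|=12, |14|=14, |0|=0 -> [0, 12, 14, 0]
Stage 5 (DIFF): s[0]=0, 12-0=12, 14-12=2, 0-14=-14 -> [0, 12, 2, -14]
Stage 6 (OFFSET -5): 0+-5=-5, 12+-5=7, 2+-5=-3, -14+-5=-19 -> [-5, 7, -3, -19]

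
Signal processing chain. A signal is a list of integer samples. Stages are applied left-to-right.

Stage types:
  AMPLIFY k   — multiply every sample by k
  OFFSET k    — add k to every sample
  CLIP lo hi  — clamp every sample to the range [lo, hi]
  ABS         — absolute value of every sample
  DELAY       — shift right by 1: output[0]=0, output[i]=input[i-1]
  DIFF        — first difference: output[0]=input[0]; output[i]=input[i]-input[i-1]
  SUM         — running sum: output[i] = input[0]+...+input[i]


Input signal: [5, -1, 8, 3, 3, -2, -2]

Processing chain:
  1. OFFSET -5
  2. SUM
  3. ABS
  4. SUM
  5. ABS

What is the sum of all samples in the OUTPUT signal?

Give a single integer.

Answer: 141

Derivation:
Input: [5, -1, 8, 3, 3, -2, -2]
Stage 1 (OFFSET -5): 5+-5=0, -1+-5=-6, 8+-5=3, 3+-5=-2, 3+-5=-2, -2+-5=-7, -2+-5=-7 -> [0, -6, 3, -2, -2, -7, -7]
Stage 2 (SUM): sum[0..0]=0, sum[0..1]=-6, sum[0..2]=-3, sum[0..3]=-5, sum[0..4]=-7, sum[0..5]=-14, sum[0..6]=-21 -> [0, -6, -3, -5, -7, -14, -21]
Stage 3 (ABS): |0|=0, |-6|=6, |-3|=3, |-5|=5, |-7|=7, |-14|=14, |-21|=21 -> [0, 6, 3, 5, 7, 14, 21]
Stage 4 (SUM): sum[0..0]=0, sum[0..1]=6, sum[0..2]=9, sum[0..3]=14, sum[0..4]=21, sum[0..5]=35, sum[0..6]=56 -> [0, 6, 9, 14, 21, 35, 56]
Stage 5 (ABS): |0|=0, |6|=6, |9|=9, |14|=14, |21|=21, |35|=35, |56|=56 -> [0, 6, 9, 14, 21, 35, 56]
Output sum: 141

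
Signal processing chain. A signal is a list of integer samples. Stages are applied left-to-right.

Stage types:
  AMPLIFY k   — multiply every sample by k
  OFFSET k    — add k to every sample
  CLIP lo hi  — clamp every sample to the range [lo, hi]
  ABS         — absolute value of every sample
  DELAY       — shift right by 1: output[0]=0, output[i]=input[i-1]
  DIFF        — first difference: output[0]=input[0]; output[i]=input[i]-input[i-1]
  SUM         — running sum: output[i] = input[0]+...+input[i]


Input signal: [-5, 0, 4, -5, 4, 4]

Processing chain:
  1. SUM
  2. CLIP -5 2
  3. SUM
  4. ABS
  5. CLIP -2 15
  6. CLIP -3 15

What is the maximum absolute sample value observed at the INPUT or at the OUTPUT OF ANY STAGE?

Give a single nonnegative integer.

Input: [-5, 0, 4, -5, 4, 4] (max |s|=5)
Stage 1 (SUM): sum[0..0]=-5, sum[0..1]=-5, sum[0..2]=-1, sum[0..3]=-6, sum[0..4]=-2, sum[0..5]=2 -> [-5, -5, -1, -6, -2, 2] (max |s|=6)
Stage 2 (CLIP -5 2): clip(-5,-5,2)=-5, clip(-5,-5,2)=-5, clip(-1,-5,2)=-1, clip(-6,-5,2)=-5, clip(-2,-5,2)=-2, clip(2,-5,2)=2 -> [-5, -5, -1, -5, -2, 2] (max |s|=5)
Stage 3 (SUM): sum[0..0]=-5, sum[0..1]=-10, sum[0..2]=-11, sum[0..3]=-16, sum[0..4]=-18, sum[0..5]=-16 -> [-5, -10, -11, -16, -18, -16] (max |s|=18)
Stage 4 (ABS): |-5|=5, |-10|=10, |-11|=11, |-16|=16, |-18|=18, |-16|=16 -> [5, 10, 11, 16, 18, 16] (max |s|=18)
Stage 5 (CLIP -2 15): clip(5,-2,15)=5, clip(10,-2,15)=10, clip(11,-2,15)=11, clip(16,-2,15)=15, clip(18,-2,15)=15, clip(16,-2,15)=15 -> [5, 10, 11, 15, 15, 15] (max |s|=15)
Stage 6 (CLIP -3 15): clip(5,-3,15)=5, clip(10,-3,15)=10, clip(11,-3,15)=11, clip(15,-3,15)=15, clip(15,-3,15)=15, clip(15,-3,15)=15 -> [5, 10, 11, 15, 15, 15] (max |s|=15)
Overall max amplitude: 18

Answer: 18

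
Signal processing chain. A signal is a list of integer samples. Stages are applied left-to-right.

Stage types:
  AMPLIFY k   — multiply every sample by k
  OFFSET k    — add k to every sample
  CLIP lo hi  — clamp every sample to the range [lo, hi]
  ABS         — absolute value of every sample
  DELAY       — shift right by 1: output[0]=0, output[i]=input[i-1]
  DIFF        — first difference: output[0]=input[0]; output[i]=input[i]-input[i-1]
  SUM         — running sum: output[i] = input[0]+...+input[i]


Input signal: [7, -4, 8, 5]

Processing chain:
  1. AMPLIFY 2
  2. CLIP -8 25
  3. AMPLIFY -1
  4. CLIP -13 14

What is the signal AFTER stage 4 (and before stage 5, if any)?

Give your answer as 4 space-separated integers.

Input: [7, -4, 8, 5]
Stage 1 (AMPLIFY 2): 7*2=14, -4*2=-8, 8*2=16, 5*2=10 -> [14, -8, 16, 10]
Stage 2 (CLIP -8 25): clip(14,-8,25)=14, clip(-8,-8,25)=-8, clip(16,-8,25)=16, clip(10,-8,25)=10 -> [14, -8, 16, 10]
Stage 3 (AMPLIFY -1): 14*-1=-14, -8*-1=8, 16*-1=-16, 10*-1=-10 -> [-14, 8, -16, -10]
Stage 4 (CLIP -13 14): clip(-14,-13,14)=-13, clip(8,-13,14)=8, clip(-16,-13,14)=-13, clip(-10,-13,14)=-10 -> [-13, 8, -13, -10]

Answer: -13 8 -13 -10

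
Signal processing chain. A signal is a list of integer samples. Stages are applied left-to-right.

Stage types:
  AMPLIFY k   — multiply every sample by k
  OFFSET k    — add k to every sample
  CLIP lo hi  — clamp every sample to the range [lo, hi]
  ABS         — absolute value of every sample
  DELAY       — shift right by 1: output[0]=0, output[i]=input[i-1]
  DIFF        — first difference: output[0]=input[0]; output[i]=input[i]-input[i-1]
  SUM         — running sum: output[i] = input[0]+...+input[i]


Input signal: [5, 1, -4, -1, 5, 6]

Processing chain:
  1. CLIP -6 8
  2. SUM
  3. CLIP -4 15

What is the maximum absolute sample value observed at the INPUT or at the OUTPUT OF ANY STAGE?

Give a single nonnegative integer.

Answer: 12

Derivation:
Input: [5, 1, -4, -1, 5, 6] (max |s|=6)
Stage 1 (CLIP -6 8): clip(5,-6,8)=5, clip(1,-6,8)=1, clip(-4,-6,8)=-4, clip(-1,-6,8)=-1, clip(5,-6,8)=5, clip(6,-6,8)=6 -> [5, 1, -4, -1, 5, 6] (max |s|=6)
Stage 2 (SUM): sum[0..0]=5, sum[0..1]=6, sum[0..2]=2, sum[0..3]=1, sum[0..4]=6, sum[0..5]=12 -> [5, 6, 2, 1, 6, 12] (max |s|=12)
Stage 3 (CLIP -4 15): clip(5,-4,15)=5, clip(6,-4,15)=6, clip(2,-4,15)=2, clip(1,-4,15)=1, clip(6,-4,15)=6, clip(12,-4,15)=12 -> [5, 6, 2, 1, 6, 12] (max |s|=12)
Overall max amplitude: 12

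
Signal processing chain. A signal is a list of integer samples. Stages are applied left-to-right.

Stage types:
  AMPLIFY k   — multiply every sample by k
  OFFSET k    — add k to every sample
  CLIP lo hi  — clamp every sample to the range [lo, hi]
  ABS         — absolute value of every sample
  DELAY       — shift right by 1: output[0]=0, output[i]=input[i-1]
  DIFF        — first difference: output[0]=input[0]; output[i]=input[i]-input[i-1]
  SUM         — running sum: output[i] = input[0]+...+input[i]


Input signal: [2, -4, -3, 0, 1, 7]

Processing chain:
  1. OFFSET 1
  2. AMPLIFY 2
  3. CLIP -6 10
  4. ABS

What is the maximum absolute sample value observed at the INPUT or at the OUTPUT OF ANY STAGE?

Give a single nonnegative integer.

Answer: 16

Derivation:
Input: [2, -4, -3, 0, 1, 7] (max |s|=7)
Stage 1 (OFFSET 1): 2+1=3, -4+1=-3, -3+1=-2, 0+1=1, 1+1=2, 7+1=8 -> [3, -3, -2, 1, 2, 8] (max |s|=8)
Stage 2 (AMPLIFY 2): 3*2=6, -3*2=-6, -2*2=-4, 1*2=2, 2*2=4, 8*2=16 -> [6, -6, -4, 2, 4, 16] (max |s|=16)
Stage 3 (CLIP -6 10): clip(6,-6,10)=6, clip(-6,-6,10)=-6, clip(-4,-6,10)=-4, clip(2,-6,10)=2, clip(4,-6,10)=4, clip(16,-6,10)=10 -> [6, -6, -4, 2, 4, 10] (max |s|=10)
Stage 4 (ABS): |6|=6, |-6|=6, |-4|=4, |2|=2, |4|=4, |10|=10 -> [6, 6, 4, 2, 4, 10] (max |s|=10)
Overall max amplitude: 16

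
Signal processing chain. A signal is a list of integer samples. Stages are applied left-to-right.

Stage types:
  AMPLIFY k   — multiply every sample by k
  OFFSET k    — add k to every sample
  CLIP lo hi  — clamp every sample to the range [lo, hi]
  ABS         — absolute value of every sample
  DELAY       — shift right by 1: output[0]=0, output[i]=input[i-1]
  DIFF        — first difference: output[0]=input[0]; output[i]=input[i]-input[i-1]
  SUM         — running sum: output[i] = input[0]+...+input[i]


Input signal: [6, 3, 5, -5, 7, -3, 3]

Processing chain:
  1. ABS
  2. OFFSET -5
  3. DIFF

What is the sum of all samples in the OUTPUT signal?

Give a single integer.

Input: [6, 3, 5, -5, 7, -3, 3]
Stage 1 (ABS): |6|=6, |3|=3, |5|=5, |-5|=5, |7|=7, |-3|=3, |3|=3 -> [6, 3, 5, 5, 7, 3, 3]
Stage 2 (OFFSET -5): 6+-5=1, 3+-5=-2, 5+-5=0, 5+-5=0, 7+-5=2, 3+-5=-2, 3+-5=-2 -> [1, -2, 0, 0, 2, -2, -2]
Stage 3 (DIFF): s[0]=1, -2-1=-3, 0--2=2, 0-0=0, 2-0=2, -2-2=-4, -2--2=0 -> [1, -3, 2, 0, 2, -4, 0]
Output sum: -2

Answer: -2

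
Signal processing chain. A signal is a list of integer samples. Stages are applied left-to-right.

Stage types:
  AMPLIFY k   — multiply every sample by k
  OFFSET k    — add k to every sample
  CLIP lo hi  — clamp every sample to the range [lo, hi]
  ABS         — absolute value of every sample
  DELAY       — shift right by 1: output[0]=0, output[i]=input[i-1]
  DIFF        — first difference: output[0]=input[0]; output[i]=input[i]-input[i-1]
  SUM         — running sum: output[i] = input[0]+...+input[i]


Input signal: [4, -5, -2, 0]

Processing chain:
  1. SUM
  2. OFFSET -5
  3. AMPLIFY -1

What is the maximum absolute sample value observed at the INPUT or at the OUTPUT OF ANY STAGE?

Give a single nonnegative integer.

Input: [4, -5, -2, 0] (max |s|=5)
Stage 1 (SUM): sum[0..0]=4, sum[0..1]=-1, sum[0..2]=-3, sum[0..3]=-3 -> [4, -1, -3, -3] (max |s|=4)
Stage 2 (OFFSET -5): 4+-5=-1, -1+-5=-6, -3+-5=-8, -3+-5=-8 -> [-1, -6, -8, -8] (max |s|=8)
Stage 3 (AMPLIFY -1): -1*-1=1, -6*-1=6, -8*-1=8, -8*-1=8 -> [1, 6, 8, 8] (max |s|=8)
Overall max amplitude: 8

Answer: 8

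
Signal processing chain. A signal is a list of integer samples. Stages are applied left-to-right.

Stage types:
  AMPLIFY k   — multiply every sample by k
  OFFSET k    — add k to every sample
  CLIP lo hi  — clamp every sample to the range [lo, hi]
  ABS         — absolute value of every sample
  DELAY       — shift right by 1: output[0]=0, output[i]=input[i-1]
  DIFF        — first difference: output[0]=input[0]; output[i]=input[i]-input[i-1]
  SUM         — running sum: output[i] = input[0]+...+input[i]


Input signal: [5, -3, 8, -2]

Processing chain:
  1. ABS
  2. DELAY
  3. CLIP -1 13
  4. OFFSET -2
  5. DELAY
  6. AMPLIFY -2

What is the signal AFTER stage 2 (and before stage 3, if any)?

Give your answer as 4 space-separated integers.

Answer: 0 5 3 8

Derivation:
Input: [5, -3, 8, -2]
Stage 1 (ABS): |5|=5, |-3|=3, |8|=8, |-2|=2 -> [5, 3, 8, 2]
Stage 2 (DELAY): [0, 5, 3, 8] = [0, 5, 3, 8] -> [0, 5, 3, 8]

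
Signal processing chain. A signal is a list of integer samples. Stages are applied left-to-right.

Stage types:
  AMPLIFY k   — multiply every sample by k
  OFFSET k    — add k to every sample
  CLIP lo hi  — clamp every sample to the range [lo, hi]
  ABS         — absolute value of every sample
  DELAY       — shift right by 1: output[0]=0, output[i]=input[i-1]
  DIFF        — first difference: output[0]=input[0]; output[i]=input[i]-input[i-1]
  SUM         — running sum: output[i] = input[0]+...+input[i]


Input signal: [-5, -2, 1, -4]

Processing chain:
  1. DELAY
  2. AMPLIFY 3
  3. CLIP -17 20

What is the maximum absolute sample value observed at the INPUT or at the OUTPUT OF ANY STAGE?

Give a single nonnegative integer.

Answer: 15

Derivation:
Input: [-5, -2, 1, -4] (max |s|=5)
Stage 1 (DELAY): [0, -5, -2, 1] = [0, -5, -2, 1] -> [0, -5, -2, 1] (max |s|=5)
Stage 2 (AMPLIFY 3): 0*3=0, -5*3=-15, -2*3=-6, 1*3=3 -> [0, -15, -6, 3] (max |s|=15)
Stage 3 (CLIP -17 20): clip(0,-17,20)=0, clip(-15,-17,20)=-15, clip(-6,-17,20)=-6, clip(3,-17,20)=3 -> [0, -15, -6, 3] (max |s|=15)
Overall max amplitude: 15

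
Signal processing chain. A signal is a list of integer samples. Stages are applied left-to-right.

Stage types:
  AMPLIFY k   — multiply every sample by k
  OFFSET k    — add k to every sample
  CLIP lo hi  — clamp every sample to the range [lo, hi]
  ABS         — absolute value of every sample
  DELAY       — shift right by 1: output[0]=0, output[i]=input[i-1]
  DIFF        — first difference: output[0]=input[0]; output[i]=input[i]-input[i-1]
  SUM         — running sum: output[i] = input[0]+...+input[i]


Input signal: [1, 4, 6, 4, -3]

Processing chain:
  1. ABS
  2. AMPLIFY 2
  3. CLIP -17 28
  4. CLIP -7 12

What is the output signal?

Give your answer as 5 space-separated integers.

Input: [1, 4, 6, 4, -3]
Stage 1 (ABS): |1|=1, |4|=4, |6|=6, |4|=4, |-3|=3 -> [1, 4, 6, 4, 3]
Stage 2 (AMPLIFY 2): 1*2=2, 4*2=8, 6*2=12, 4*2=8, 3*2=6 -> [2, 8, 12, 8, 6]
Stage 3 (CLIP -17 28): clip(2,-17,28)=2, clip(8,-17,28)=8, clip(12,-17,28)=12, clip(8,-17,28)=8, clip(6,-17,28)=6 -> [2, 8, 12, 8, 6]
Stage 4 (CLIP -7 12): clip(2,-7,12)=2, clip(8,-7,12)=8, clip(12,-7,12)=12, clip(8,-7,12)=8, clip(6,-7,12)=6 -> [2, 8, 12, 8, 6]

Answer: 2 8 12 8 6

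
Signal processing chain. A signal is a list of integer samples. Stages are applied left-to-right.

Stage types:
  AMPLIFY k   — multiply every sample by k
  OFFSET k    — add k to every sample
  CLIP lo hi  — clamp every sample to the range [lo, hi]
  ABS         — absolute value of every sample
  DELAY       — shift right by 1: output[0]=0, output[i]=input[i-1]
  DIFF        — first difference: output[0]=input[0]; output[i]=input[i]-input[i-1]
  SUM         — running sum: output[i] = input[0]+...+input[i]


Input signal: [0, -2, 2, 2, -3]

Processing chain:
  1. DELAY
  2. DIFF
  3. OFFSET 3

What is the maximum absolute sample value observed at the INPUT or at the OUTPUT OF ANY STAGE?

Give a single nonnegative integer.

Answer: 7

Derivation:
Input: [0, -2, 2, 2, -3] (max |s|=3)
Stage 1 (DELAY): [0, 0, -2, 2, 2] = [0, 0, -2, 2, 2] -> [0, 0, -2, 2, 2] (max |s|=2)
Stage 2 (DIFF): s[0]=0, 0-0=0, -2-0=-2, 2--2=4, 2-2=0 -> [0, 0, -2, 4, 0] (max |s|=4)
Stage 3 (OFFSET 3): 0+3=3, 0+3=3, -2+3=1, 4+3=7, 0+3=3 -> [3, 3, 1, 7, 3] (max |s|=7)
Overall max amplitude: 7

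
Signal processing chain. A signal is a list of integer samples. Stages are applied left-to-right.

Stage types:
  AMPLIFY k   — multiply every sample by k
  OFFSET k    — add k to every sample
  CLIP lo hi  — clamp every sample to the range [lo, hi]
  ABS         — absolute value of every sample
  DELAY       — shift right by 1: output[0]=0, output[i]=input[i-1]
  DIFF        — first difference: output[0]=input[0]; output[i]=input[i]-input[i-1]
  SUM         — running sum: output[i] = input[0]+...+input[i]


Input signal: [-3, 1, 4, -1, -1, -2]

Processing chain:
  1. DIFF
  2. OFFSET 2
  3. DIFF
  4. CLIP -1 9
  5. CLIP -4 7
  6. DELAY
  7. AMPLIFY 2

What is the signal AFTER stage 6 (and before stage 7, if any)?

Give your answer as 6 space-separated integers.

Answer: 0 -1 7 -1 -1 5

Derivation:
Input: [-3, 1, 4, -1, -1, -2]
Stage 1 (DIFF): s[0]=-3, 1--3=4, 4-1=3, -1-4=-5, -1--1=0, -2--1=-1 -> [-3, 4, 3, -5, 0, -1]
Stage 2 (OFFSET 2): -3+2=-1, 4+2=6, 3+2=5, -5+2=-3, 0+2=2, -1+2=1 -> [-1, 6, 5, -3, 2, 1]
Stage 3 (DIFF): s[0]=-1, 6--1=7, 5-6=-1, -3-5=-8, 2--3=5, 1-2=-1 -> [-1, 7, -1, -8, 5, -1]
Stage 4 (CLIP -1 9): clip(-1,-1,9)=-1, clip(7,-1,9)=7, clip(-1,-1,9)=-1, clip(-8,-1,9)=-1, clip(5,-1,9)=5, clip(-1,-1,9)=-1 -> [-1, 7, -1, -1, 5, -1]
Stage 5 (CLIP -4 7): clip(-1,-4,7)=-1, clip(7,-4,7)=7, clip(-1,-4,7)=-1, clip(-1,-4,7)=-1, clip(5,-4,7)=5, clip(-1,-4,7)=-1 -> [-1, 7, -1, -1, 5, -1]
Stage 6 (DELAY): [0, -1, 7, -1, -1, 5] = [0, -1, 7, -1, -1, 5] -> [0, -1, 7, -1, -1, 5]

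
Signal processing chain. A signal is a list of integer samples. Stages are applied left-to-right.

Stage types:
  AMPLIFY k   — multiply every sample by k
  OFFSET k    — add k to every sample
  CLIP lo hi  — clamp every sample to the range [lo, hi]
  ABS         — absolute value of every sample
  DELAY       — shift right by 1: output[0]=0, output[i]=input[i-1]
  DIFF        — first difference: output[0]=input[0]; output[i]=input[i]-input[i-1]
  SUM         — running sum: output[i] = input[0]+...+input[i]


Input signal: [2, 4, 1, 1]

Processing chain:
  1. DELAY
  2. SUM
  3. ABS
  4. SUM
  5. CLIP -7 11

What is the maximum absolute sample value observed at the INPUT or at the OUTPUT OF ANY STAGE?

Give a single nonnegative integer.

Answer: 15

Derivation:
Input: [2, 4, 1, 1] (max |s|=4)
Stage 1 (DELAY): [0, 2, 4, 1] = [0, 2, 4, 1] -> [0, 2, 4, 1] (max |s|=4)
Stage 2 (SUM): sum[0..0]=0, sum[0..1]=2, sum[0..2]=6, sum[0..3]=7 -> [0, 2, 6, 7] (max |s|=7)
Stage 3 (ABS): |0|=0, |2|=2, |6|=6, |7|=7 -> [0, 2, 6, 7] (max |s|=7)
Stage 4 (SUM): sum[0..0]=0, sum[0..1]=2, sum[0..2]=8, sum[0..3]=15 -> [0, 2, 8, 15] (max |s|=15)
Stage 5 (CLIP -7 11): clip(0,-7,11)=0, clip(2,-7,11)=2, clip(8,-7,11)=8, clip(15,-7,11)=11 -> [0, 2, 8, 11] (max |s|=11)
Overall max amplitude: 15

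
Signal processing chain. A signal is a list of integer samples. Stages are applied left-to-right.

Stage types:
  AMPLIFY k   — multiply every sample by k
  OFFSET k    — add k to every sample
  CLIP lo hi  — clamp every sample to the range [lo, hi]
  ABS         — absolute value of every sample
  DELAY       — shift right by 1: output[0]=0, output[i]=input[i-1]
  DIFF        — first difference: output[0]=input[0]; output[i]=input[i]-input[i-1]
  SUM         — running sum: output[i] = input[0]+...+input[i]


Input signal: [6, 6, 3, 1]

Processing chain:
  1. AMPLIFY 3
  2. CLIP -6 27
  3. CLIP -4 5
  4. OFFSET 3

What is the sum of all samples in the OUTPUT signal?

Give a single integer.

Input: [6, 6, 3, 1]
Stage 1 (AMPLIFY 3): 6*3=18, 6*3=18, 3*3=9, 1*3=3 -> [18, 18, 9, 3]
Stage 2 (CLIP -6 27): clip(18,-6,27)=18, clip(18,-6,27)=18, clip(9,-6,27)=9, clip(3,-6,27)=3 -> [18, 18, 9, 3]
Stage 3 (CLIP -4 5): clip(18,-4,5)=5, clip(18,-4,5)=5, clip(9,-4,5)=5, clip(3,-4,5)=3 -> [5, 5, 5, 3]
Stage 4 (OFFSET 3): 5+3=8, 5+3=8, 5+3=8, 3+3=6 -> [8, 8, 8, 6]
Output sum: 30

Answer: 30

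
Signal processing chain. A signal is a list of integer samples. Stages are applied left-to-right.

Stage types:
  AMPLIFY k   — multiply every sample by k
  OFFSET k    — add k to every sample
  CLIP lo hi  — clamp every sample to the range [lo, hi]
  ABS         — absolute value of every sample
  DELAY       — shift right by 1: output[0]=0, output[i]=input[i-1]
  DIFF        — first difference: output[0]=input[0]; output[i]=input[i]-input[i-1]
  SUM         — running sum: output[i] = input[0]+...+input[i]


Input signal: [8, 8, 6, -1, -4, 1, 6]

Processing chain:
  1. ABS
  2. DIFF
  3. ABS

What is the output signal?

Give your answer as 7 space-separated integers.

Input: [8, 8, 6, -1, -4, 1, 6]
Stage 1 (ABS): |8|=8, |8|=8, |6|=6, |-1|=1, |-4|=4, |1|=1, |6|=6 -> [8, 8, 6, 1, 4, 1, 6]
Stage 2 (DIFF): s[0]=8, 8-8=0, 6-8=-2, 1-6=-5, 4-1=3, 1-4=-3, 6-1=5 -> [8, 0, -2, -5, 3, -3, 5]
Stage 3 (ABS): |8|=8, |0|=0, |-2|=2, |-5|=5, |3|=3, |-3|=3, |5|=5 -> [8, 0, 2, 5, 3, 3, 5]

Answer: 8 0 2 5 3 3 5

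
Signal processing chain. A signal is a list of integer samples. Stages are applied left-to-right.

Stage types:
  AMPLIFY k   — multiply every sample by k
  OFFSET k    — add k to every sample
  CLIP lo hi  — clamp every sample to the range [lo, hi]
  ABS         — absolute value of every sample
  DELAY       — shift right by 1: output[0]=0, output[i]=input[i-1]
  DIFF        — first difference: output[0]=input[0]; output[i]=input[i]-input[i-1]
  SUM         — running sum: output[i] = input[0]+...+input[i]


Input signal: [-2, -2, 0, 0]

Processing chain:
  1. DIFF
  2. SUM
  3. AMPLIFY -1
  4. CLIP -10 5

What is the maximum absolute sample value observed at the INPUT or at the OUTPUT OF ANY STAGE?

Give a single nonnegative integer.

Input: [-2, -2, 0, 0] (max |s|=2)
Stage 1 (DIFF): s[0]=-2, -2--2=0, 0--2=2, 0-0=0 -> [-2, 0, 2, 0] (max |s|=2)
Stage 2 (SUM): sum[0..0]=-2, sum[0..1]=-2, sum[0..2]=0, sum[0..3]=0 -> [-2, -2, 0, 0] (max |s|=2)
Stage 3 (AMPLIFY -1): -2*-1=2, -2*-1=2, 0*-1=0, 0*-1=0 -> [2, 2, 0, 0] (max |s|=2)
Stage 4 (CLIP -10 5): clip(2,-10,5)=2, clip(2,-10,5)=2, clip(0,-10,5)=0, clip(0,-10,5)=0 -> [2, 2, 0, 0] (max |s|=2)
Overall max amplitude: 2

Answer: 2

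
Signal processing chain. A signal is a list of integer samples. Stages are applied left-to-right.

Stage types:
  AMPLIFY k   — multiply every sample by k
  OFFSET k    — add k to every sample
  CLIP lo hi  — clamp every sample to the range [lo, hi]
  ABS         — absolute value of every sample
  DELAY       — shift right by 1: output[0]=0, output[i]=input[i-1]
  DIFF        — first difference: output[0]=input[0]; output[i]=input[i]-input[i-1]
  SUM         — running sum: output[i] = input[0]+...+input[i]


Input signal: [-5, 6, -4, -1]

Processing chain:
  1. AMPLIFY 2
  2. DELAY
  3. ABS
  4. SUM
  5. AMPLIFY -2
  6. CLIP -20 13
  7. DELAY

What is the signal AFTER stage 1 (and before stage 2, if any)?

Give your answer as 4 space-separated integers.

Answer: -10 12 -8 -2

Derivation:
Input: [-5, 6, -4, -1]
Stage 1 (AMPLIFY 2): -5*2=-10, 6*2=12, -4*2=-8, -1*2=-2 -> [-10, 12, -8, -2]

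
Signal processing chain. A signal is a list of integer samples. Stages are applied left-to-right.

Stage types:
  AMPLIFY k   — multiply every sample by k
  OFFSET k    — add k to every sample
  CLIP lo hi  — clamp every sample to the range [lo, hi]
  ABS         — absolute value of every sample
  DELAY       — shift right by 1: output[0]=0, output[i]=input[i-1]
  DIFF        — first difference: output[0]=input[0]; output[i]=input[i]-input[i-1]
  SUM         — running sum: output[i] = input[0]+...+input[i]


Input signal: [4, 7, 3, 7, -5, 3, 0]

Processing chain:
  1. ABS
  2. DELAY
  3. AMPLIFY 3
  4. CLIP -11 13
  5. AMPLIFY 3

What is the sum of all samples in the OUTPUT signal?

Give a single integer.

Input: [4, 7, 3, 7, -5, 3, 0]
Stage 1 (ABS): |4|=4, |7|=7, |3|=3, |7|=7, |-5|=5, |3|=3, |0|=0 -> [4, 7, 3, 7, 5, 3, 0]
Stage 2 (DELAY): [0, 4, 7, 3, 7, 5, 3] = [0, 4, 7, 3, 7, 5, 3] -> [0, 4, 7, 3, 7, 5, 3]
Stage 3 (AMPLIFY 3): 0*3=0, 4*3=12, 7*3=21, 3*3=9, 7*3=21, 5*3=15, 3*3=9 -> [0, 12, 21, 9, 21, 15, 9]
Stage 4 (CLIP -11 13): clip(0,-11,13)=0, clip(12,-11,13)=12, clip(21,-11,13)=13, clip(9,-11,13)=9, clip(21,-11,13)=13, clip(15,-11,13)=13, clip(9,-11,13)=9 -> [0, 12, 13, 9, 13, 13, 9]
Stage 5 (AMPLIFY 3): 0*3=0, 12*3=36, 13*3=39, 9*3=27, 13*3=39, 13*3=39, 9*3=27 -> [0, 36, 39, 27, 39, 39, 27]
Output sum: 207

Answer: 207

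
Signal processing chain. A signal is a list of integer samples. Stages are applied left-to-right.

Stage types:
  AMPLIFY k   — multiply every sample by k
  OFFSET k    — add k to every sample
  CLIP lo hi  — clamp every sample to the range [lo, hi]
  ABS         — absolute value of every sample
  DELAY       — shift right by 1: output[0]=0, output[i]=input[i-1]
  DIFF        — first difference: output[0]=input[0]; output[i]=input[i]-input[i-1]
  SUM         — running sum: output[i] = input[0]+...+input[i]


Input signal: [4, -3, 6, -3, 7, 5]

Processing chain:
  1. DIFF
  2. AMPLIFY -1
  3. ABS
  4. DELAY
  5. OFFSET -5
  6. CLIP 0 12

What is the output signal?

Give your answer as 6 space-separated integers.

Input: [4, -3, 6, -3, 7, 5]
Stage 1 (DIFF): s[0]=4, -3-4=-7, 6--3=9, -3-6=-9, 7--3=10, 5-7=-2 -> [4, -7, 9, -9, 10, -2]
Stage 2 (AMPLIFY -1): 4*-1=-4, -7*-1=7, 9*-1=-9, -9*-1=9, 10*-1=-10, -2*-1=2 -> [-4, 7, -9, 9, -10, 2]
Stage 3 (ABS): |-4|=4, |7|=7, |-9|=9, |9|=9, |-10|=10, |2|=2 -> [4, 7, 9, 9, 10, 2]
Stage 4 (DELAY): [0, 4, 7, 9, 9, 10] = [0, 4, 7, 9, 9, 10] -> [0, 4, 7, 9, 9, 10]
Stage 5 (OFFSET -5): 0+-5=-5, 4+-5=-1, 7+-5=2, 9+-5=4, 9+-5=4, 10+-5=5 -> [-5, -1, 2, 4, 4, 5]
Stage 6 (CLIP 0 12): clip(-5,0,12)=0, clip(-1,0,12)=0, clip(2,0,12)=2, clip(4,0,12)=4, clip(4,0,12)=4, clip(5,0,12)=5 -> [0, 0, 2, 4, 4, 5]

Answer: 0 0 2 4 4 5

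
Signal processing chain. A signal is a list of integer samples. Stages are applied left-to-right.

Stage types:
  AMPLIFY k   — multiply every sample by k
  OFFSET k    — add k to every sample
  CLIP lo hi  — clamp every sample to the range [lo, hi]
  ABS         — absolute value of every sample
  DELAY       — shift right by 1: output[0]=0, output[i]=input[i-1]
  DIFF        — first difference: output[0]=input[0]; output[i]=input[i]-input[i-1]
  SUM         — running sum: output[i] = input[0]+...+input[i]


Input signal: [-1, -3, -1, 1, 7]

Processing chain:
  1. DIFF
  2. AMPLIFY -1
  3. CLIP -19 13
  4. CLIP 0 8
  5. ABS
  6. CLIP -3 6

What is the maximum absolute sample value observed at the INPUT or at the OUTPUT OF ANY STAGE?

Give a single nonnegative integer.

Answer: 7

Derivation:
Input: [-1, -3, -1, 1, 7] (max |s|=7)
Stage 1 (DIFF): s[0]=-1, -3--1=-2, -1--3=2, 1--1=2, 7-1=6 -> [-1, -2, 2, 2, 6] (max |s|=6)
Stage 2 (AMPLIFY -1): -1*-1=1, -2*-1=2, 2*-1=-2, 2*-1=-2, 6*-1=-6 -> [1, 2, -2, -2, -6] (max |s|=6)
Stage 3 (CLIP -19 13): clip(1,-19,13)=1, clip(2,-19,13)=2, clip(-2,-19,13)=-2, clip(-2,-19,13)=-2, clip(-6,-19,13)=-6 -> [1, 2, -2, -2, -6] (max |s|=6)
Stage 4 (CLIP 0 8): clip(1,0,8)=1, clip(2,0,8)=2, clip(-2,0,8)=0, clip(-2,0,8)=0, clip(-6,0,8)=0 -> [1, 2, 0, 0, 0] (max |s|=2)
Stage 5 (ABS): |1|=1, |2|=2, |0|=0, |0|=0, |0|=0 -> [1, 2, 0, 0, 0] (max |s|=2)
Stage 6 (CLIP -3 6): clip(1,-3,6)=1, clip(2,-3,6)=2, clip(0,-3,6)=0, clip(0,-3,6)=0, clip(0,-3,6)=0 -> [1, 2, 0, 0, 0] (max |s|=2)
Overall max amplitude: 7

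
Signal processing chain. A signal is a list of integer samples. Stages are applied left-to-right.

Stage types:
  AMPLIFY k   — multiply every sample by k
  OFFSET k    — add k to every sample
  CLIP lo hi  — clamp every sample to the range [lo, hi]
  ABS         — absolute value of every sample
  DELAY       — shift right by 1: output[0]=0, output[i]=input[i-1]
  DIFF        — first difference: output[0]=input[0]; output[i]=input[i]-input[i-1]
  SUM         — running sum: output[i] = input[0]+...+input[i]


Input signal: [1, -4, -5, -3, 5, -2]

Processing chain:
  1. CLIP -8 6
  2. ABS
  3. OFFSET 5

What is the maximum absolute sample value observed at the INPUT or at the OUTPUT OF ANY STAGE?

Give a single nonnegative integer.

Input: [1, -4, -5, -3, 5, -2] (max |s|=5)
Stage 1 (CLIP -8 6): clip(1,-8,6)=1, clip(-4,-8,6)=-4, clip(-5,-8,6)=-5, clip(-3,-8,6)=-3, clip(5,-8,6)=5, clip(-2,-8,6)=-2 -> [1, -4, -5, -3, 5, -2] (max |s|=5)
Stage 2 (ABS): |1|=1, |-4|=4, |-5|=5, |-3|=3, |5|=5, |-2|=2 -> [1, 4, 5, 3, 5, 2] (max |s|=5)
Stage 3 (OFFSET 5): 1+5=6, 4+5=9, 5+5=10, 3+5=8, 5+5=10, 2+5=7 -> [6, 9, 10, 8, 10, 7] (max |s|=10)
Overall max amplitude: 10

Answer: 10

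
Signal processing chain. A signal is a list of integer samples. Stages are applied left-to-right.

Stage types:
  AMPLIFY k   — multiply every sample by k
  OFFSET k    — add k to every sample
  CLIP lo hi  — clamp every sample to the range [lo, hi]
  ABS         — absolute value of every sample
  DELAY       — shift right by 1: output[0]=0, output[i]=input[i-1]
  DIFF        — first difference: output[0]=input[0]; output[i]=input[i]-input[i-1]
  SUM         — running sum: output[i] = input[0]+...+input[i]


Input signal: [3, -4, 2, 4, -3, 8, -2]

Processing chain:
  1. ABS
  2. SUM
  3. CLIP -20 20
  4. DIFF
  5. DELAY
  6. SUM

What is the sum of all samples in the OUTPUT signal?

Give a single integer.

Answer: 68

Derivation:
Input: [3, -4, 2, 4, -3, 8, -2]
Stage 1 (ABS): |3|=3, |-4|=4, |2|=2, |4|=4, |-3|=3, |8|=8, |-2|=2 -> [3, 4, 2, 4, 3, 8, 2]
Stage 2 (SUM): sum[0..0]=3, sum[0..1]=7, sum[0..2]=9, sum[0..3]=13, sum[0..4]=16, sum[0..5]=24, sum[0..6]=26 -> [3, 7, 9, 13, 16, 24, 26]
Stage 3 (CLIP -20 20): clip(3,-20,20)=3, clip(7,-20,20)=7, clip(9,-20,20)=9, clip(13,-20,20)=13, clip(16,-20,20)=16, clip(24,-20,20)=20, clip(26,-20,20)=20 -> [3, 7, 9, 13, 16, 20, 20]
Stage 4 (DIFF): s[0]=3, 7-3=4, 9-7=2, 13-9=4, 16-13=3, 20-16=4, 20-20=0 -> [3, 4, 2, 4, 3, 4, 0]
Stage 5 (DELAY): [0, 3, 4, 2, 4, 3, 4] = [0, 3, 4, 2, 4, 3, 4] -> [0, 3, 4, 2, 4, 3, 4]
Stage 6 (SUM): sum[0..0]=0, sum[0..1]=3, sum[0..2]=7, sum[0..3]=9, sum[0..4]=13, sum[0..5]=16, sum[0..6]=20 -> [0, 3, 7, 9, 13, 16, 20]
Output sum: 68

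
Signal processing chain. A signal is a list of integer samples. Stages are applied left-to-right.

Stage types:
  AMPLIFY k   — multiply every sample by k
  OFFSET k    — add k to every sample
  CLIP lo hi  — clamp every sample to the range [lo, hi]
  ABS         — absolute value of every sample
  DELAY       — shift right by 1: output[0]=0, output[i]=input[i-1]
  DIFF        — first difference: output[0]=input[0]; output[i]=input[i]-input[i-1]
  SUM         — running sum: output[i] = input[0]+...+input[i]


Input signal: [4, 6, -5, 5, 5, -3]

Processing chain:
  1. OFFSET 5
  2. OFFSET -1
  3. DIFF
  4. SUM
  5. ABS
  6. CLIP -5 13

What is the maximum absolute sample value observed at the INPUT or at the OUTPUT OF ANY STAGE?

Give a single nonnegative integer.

Answer: 11

Derivation:
Input: [4, 6, -5, 5, 5, -3] (max |s|=6)
Stage 1 (OFFSET 5): 4+5=9, 6+5=11, -5+5=0, 5+5=10, 5+5=10, -3+5=2 -> [9, 11, 0, 10, 10, 2] (max |s|=11)
Stage 2 (OFFSET -1): 9+-1=8, 11+-1=10, 0+-1=-1, 10+-1=9, 10+-1=9, 2+-1=1 -> [8, 10, -1, 9, 9, 1] (max |s|=10)
Stage 3 (DIFF): s[0]=8, 10-8=2, -1-10=-11, 9--1=10, 9-9=0, 1-9=-8 -> [8, 2, -11, 10, 0, -8] (max |s|=11)
Stage 4 (SUM): sum[0..0]=8, sum[0..1]=10, sum[0..2]=-1, sum[0..3]=9, sum[0..4]=9, sum[0..5]=1 -> [8, 10, -1, 9, 9, 1] (max |s|=10)
Stage 5 (ABS): |8|=8, |10|=10, |-1|=1, |9|=9, |9|=9, |1|=1 -> [8, 10, 1, 9, 9, 1] (max |s|=10)
Stage 6 (CLIP -5 13): clip(8,-5,13)=8, clip(10,-5,13)=10, clip(1,-5,13)=1, clip(9,-5,13)=9, clip(9,-5,13)=9, clip(1,-5,13)=1 -> [8, 10, 1, 9, 9, 1] (max |s|=10)
Overall max amplitude: 11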